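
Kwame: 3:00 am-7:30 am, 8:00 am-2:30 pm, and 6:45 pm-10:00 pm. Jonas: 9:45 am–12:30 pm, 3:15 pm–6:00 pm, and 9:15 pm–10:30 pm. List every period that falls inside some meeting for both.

9:45 am–12:30 pm, 9:15 pm–10:00 pm

3:00 am–7:30 am: no overlap with the second set.
8:00 am–2:30 pm meets the second set on 9:45 am–12:30 pm.
6:45 pm–10:00 pm meets the second set on 9:15 pm–10:00 pm.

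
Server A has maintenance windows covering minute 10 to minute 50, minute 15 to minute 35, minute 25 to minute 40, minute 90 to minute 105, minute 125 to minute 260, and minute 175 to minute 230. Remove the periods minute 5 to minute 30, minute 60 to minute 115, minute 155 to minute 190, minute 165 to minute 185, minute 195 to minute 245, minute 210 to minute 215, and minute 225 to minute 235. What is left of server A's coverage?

First set merges to minute 10 to minute 50, minute 90 to minute 105, minute 125 to minute 260.
Second set merges to minute 5 to minute 30, minute 60 to minute 115, minute 155 to minute 190, minute 195 to minute 245.
minute 10 to minute 50 minus B → minute 30 to minute 50.
minute 90 to minute 105: fully covered by B → removed.
minute 125 to minute 260 minus B → minute 125 to minute 155, minute 190 to minute 195, minute 245 to minute 260.

minute 30 to minute 50, minute 125 to minute 155, minute 190 to minute 195, minute 245 to minute 260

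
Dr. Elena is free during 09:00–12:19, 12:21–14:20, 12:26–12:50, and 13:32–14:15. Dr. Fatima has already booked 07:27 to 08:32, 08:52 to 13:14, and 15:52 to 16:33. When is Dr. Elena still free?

Merge the first list: 09:00-12:19, 12:21-14:20.
09:00-12:19 lies entirely inside B → drops out.
12:21-14:20 with B removed leaves 13:14-14:20.

13:14-14:20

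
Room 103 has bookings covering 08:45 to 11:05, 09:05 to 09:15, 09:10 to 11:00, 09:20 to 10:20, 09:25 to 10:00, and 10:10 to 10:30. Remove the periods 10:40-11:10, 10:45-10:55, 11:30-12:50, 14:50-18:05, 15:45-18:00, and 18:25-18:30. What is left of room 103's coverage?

08:45-10:40

First set merges to 08:45-11:05.
Second set merges to 10:40-11:10, 11:30-12:50, 14:50-18:05, 18:25-18:30.
08:45-11:05 minus B → 08:45-10:40.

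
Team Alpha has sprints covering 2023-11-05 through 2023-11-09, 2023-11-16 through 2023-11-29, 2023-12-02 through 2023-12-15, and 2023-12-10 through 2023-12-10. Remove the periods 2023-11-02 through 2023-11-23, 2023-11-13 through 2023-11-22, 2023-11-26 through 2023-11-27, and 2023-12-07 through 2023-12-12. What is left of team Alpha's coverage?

2023-11-24 through 2023-11-25, 2023-11-28 through 2023-11-29, 2023-12-02 through 2023-12-06, 2023-12-13 through 2023-12-15

Merge the first list: 2023-11-05 through 2023-11-09, 2023-11-16 through 2023-11-29, 2023-12-02 through 2023-12-15.
Merge the second list: 2023-11-02 through 2023-11-23, 2023-11-26 through 2023-11-27, 2023-12-07 through 2023-12-12.
2023-11-05 through 2023-11-09: fully covered by B → removed.
2023-11-16 through 2023-11-29 minus B → 2023-11-24 through 2023-11-25, 2023-11-28 through 2023-11-29.
2023-12-02 through 2023-12-15 minus B → 2023-12-02 through 2023-12-06, 2023-12-13 through 2023-12-15.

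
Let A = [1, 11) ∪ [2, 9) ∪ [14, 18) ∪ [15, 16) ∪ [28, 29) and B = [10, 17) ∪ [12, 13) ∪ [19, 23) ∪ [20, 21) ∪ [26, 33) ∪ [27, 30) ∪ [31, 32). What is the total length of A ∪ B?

28

A, merged: [1, 11), [14, 18), [28, 29).
B, merged: [10, 17), [19, 23), [26, 33).
A ∪ B = [1, 18), [19, 23), [26, 33).
Total: 17 + 4 + 7 = 28.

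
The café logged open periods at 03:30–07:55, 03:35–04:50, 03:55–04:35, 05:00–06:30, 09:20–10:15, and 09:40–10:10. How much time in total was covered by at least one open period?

Merged: 03:30–07:55, 09:20–10:15.
Lengths: 4 h 25 min + 55 min = 5 h 20 min.

5 h 20 min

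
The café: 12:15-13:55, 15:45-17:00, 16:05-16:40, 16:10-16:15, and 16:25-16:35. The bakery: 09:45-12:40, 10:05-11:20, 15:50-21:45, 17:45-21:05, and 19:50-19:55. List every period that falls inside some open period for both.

First set merges to 12:15–13:55, 15:45–17:00.
Second set merges to 09:45–12:40, 15:50–21:45.
12:15–13:55 meets the second set on 12:15–12:40.
15:45–17:00 meets the second set on 15:50–17:00.

12:15–12:40, 15:50–17:00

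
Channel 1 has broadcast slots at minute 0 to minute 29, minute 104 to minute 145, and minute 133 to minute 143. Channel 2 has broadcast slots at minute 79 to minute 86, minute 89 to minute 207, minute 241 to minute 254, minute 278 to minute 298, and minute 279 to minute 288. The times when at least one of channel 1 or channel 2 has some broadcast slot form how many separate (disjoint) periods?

5

First set merges to minute 0 to minute 29, minute 104 to minute 145.
Second set merges to minute 79 to minute 86, minute 89 to minute 207, minute 241 to minute 254, minute 278 to minute 298.
A ∪ B = minute 0 to minute 29, minute 79 to minute 86, minute 89 to minute 207, minute 241 to minute 254, minute 278 to minute 298.
That is 5 disjoint pieces.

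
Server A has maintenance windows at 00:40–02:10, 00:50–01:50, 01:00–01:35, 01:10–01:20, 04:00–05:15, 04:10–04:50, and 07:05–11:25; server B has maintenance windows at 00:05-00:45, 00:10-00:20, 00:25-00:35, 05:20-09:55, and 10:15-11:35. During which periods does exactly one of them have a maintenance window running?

00:05–00:40, 00:45–02:10, 04:00–05:15, 05:20–07:05, 09:55–10:15, 11:25–11:35

A, merged: 00:40–02:10, 04:00–05:15, 07:05–11:25.
B, merged: 00:05–00:45, 05:20–09:55, 10:15–11:35.
Only in the first: 00:45–02:10, 04:00–05:15, 09:55–10:15.
Only in the second: 00:05–00:40, 05:20–07:05, 11:25–11:35.
Together these are the periods covered by exactly one.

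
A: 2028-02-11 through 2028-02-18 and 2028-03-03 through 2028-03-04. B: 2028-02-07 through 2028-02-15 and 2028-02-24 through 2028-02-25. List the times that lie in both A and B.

2028-02-11 through 2028-02-18 ∩ B → 2028-02-11 through 2028-02-15.
2028-03-03 through 2028-03-04 meets no B interval.

2028-02-11 through 2028-02-15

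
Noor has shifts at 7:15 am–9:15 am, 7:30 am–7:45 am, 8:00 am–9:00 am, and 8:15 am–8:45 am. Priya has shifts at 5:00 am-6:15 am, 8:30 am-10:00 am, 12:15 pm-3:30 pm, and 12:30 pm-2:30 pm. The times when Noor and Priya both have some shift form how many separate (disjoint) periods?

1

A, merged: 7:15 am-9:15 am.
B, merged: 5:00 am-6:15 am, 8:30 am-10:00 am, 12:15 pm-3:30 pm.
A ∩ B = 8:30 am-9:15 am.
That is 1 disjoint piece.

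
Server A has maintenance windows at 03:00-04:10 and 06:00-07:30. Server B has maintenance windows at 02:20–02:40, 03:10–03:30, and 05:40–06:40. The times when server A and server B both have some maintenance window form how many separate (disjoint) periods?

2

A ∩ B = 03:10–03:30, 06:00–06:40.
That is 2 disjoint pieces.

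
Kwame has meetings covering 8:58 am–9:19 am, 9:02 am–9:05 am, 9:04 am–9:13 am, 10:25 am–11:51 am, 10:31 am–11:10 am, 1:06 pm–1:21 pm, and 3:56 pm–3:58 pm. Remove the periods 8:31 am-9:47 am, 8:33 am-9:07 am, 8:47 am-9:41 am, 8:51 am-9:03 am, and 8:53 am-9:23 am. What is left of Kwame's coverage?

First set merges to 8:58 am–9:19 am, 10:25 am–11:51 am, 1:06 pm–1:21 pm, 3:56 pm–3:58 pm.
Second set merges to 8:31 am–9:47 am.
8:58 am–9:19 am lies entirely inside B → drops out.
10:25 am–11:51 am is untouched.
1:06 pm–1:21 pm is untouched.
3:56 pm–3:58 pm is untouched.

10:25 am–11:51 am, 1:06 pm–1:21 pm, 3:56 pm–3:58 pm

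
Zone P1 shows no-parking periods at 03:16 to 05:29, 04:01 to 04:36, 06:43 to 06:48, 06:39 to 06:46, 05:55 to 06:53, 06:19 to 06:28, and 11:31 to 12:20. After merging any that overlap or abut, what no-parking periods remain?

Sort by start: 03:16–05:29, 04:01–04:36, 05:55–06:53, 06:19–06:28, 06:39–06:46, 06:43–06:48, 11:31–12:20.
04:01–04:36 overlaps/touches 03:16–05:29 → extend to 03:16–05:29.
05:55–06:53 is disjoint → start new block.
06:19–06:28 overlaps/touches 05:55–06:53 → extend to 05:55–06:53.
06:39–06:46 overlaps/touches 05:55–06:53 → extend to 05:55–06:53.
06:43–06:48 overlaps/touches 05:55–06:53 → extend to 05:55–06:53.
11:31–12:20 is disjoint → start new block.

03:16–05:29, 05:55–06:53, 11:31–12:20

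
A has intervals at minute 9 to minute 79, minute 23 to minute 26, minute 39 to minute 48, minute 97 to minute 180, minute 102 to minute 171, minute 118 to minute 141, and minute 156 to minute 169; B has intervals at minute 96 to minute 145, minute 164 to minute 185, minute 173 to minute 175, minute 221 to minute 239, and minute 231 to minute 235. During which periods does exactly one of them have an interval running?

minute 9 to minute 79, minute 96 to minute 97, minute 145 to minute 164, minute 180 to minute 185, minute 221 to minute 239

Merge the first list: minute 9 to minute 79, minute 97 to minute 180.
Merge the second list: minute 96 to minute 145, minute 164 to minute 185, minute 221 to minute 239.
A but not B: minute 9 to minute 79, minute 145 to minute 164.
B but not A: minute 96 to minute 97, minute 180 to minute 185, minute 221 to minute 239.
Combining gives A △ B.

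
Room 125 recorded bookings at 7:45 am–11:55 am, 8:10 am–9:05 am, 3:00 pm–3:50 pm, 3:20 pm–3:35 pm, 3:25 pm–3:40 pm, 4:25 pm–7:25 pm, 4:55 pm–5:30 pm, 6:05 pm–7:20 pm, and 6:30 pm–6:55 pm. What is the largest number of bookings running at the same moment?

3

At 3:25 pm, 3 of the intervals are simultaneously active.
No point has more.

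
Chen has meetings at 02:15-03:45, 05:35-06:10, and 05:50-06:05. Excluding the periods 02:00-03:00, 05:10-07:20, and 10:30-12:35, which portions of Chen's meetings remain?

03:00-03:45

A, merged: 02:15-03:45, 05:35-06:10.
02:15-03:45 minus B → 03:00-03:45.
05:35-06:10: fully covered by B → removed.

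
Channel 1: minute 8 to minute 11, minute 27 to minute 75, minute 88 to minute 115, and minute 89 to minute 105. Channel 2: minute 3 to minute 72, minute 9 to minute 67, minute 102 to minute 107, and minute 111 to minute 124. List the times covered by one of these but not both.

First set merges to minute 8 to minute 11, minute 27 to minute 75, minute 88 to minute 115.
Second set merges to minute 3 to minute 72, minute 102 to minute 107, minute 111 to minute 124.
Only in the first: minute 72 to minute 75, minute 88 to minute 102, minute 107 to minute 111.
Only in the second: minute 3 to minute 8, minute 11 to minute 27, minute 115 to minute 124.
Together these are the periods covered by exactly one.

minute 3 to minute 8, minute 11 to minute 27, minute 72 to minute 75, minute 88 to minute 102, minute 107 to minute 111, minute 115 to minute 124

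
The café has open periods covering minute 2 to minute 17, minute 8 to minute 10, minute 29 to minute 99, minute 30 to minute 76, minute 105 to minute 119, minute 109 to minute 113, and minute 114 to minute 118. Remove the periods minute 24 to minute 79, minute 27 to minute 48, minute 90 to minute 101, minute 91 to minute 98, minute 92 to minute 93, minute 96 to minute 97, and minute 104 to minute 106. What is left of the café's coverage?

A, merged: minute 2 to minute 17, minute 29 to minute 99, minute 105 to minute 119.
B, merged: minute 24 to minute 79, minute 90 to minute 101, minute 104 to minute 106.
minute 2 to minute 17: nothing removed.
minute 29 to minute 99 \ B = minute 79 to minute 90.
minute 105 to minute 119 \ B = minute 106 to minute 119.

minute 2 to minute 17, minute 79 to minute 90, minute 106 to minute 119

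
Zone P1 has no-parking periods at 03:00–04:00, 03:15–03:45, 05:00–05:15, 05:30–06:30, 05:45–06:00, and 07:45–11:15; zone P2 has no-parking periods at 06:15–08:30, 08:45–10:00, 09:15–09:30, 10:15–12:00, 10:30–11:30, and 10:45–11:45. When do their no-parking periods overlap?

06:15–06:30, 07:45–08:30, 08:45–10:00, 10:15–11:15

Merge the first list: 03:00–04:00, 05:00–05:15, 05:30–06:30, 07:45–11:15.
Merge the second list: 06:15–08:30, 08:45–10:00, 10:15–12:00.
03:00–04:00 meets no B interval.
05:00–05:15 meets no B interval.
05:30–06:30 ∩ B → 06:15–06:30.
07:45–11:15 ∩ B → 07:45–08:30, 08:45–10:00, 10:15–11:15.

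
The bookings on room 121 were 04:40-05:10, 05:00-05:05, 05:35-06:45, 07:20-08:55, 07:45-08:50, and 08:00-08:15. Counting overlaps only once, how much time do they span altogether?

Merged: 04:40-05:10, 05:35-06:45, 07:20-08:55.
Lengths: 30 min + 1 h 10 min + 1 h 35 min = 3 h 15 min.

3 h 15 min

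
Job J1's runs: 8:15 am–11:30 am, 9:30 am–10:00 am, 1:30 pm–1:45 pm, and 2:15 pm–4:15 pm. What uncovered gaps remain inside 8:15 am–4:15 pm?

Covered (merged): 8:15 am–11:30 am, 1:30 pm–1:45 pm, 2:15 pm–4:15 pm.
Gaps within 8:15 am–4:15 pm: 11:30 am–1:30 pm, 1:45 pm–2:15 pm.

11:30 am–1:30 pm, 1:45 pm–2:15 pm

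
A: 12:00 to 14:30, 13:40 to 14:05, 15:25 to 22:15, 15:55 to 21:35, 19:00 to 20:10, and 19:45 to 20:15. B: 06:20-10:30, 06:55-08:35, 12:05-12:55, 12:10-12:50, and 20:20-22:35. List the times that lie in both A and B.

12:05–12:55, 20:20–22:15

A, merged: 12:00–14:30, 15:25–22:15.
B, merged: 06:20–10:30, 12:05–12:55, 20:20–22:35.
12:00–14:30 overlaps B on 12:05–12:55.
15:25–22:15 overlaps B on 20:20–22:15.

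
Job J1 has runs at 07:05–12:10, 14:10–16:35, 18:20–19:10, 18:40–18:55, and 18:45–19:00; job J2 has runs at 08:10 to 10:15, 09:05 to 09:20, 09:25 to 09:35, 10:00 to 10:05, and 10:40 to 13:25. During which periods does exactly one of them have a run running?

First set merges to 07:05-12:10, 14:10-16:35, 18:20-19:10.
Second set merges to 08:10-10:15, 10:40-13:25.
A but not B: 07:05-08:10, 10:15-10:40, 14:10-16:35, 18:20-19:10.
B but not A: 12:10-13:25.
Combining gives A △ B.

07:05-08:10, 10:15-10:40, 12:10-13:25, 14:10-16:35, 18:20-19:10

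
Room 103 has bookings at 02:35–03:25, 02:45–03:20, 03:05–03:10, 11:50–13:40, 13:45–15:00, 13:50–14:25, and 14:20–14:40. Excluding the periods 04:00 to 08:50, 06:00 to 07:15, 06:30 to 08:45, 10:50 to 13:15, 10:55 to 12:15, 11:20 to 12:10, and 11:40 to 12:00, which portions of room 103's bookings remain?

02:35–03:25, 13:15–13:40, 13:45–15:00

First set merges to 02:35–03:25, 11:50–13:40, 13:45–15:00.
Second set merges to 04:00–08:50, 10:50–13:15.
02:35–03:25 is untouched.
11:50–13:40 with B removed leaves 13:15–13:40.
13:45–15:00 is untouched.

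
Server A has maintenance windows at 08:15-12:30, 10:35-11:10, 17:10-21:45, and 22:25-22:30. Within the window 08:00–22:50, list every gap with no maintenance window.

08:00-08:15, 12:30-17:10, 21:45-22:25, 22:30-22:50

Covered (merged): 08:15-12:30, 17:10-21:45, 22:25-22:30.
Gaps within 08:00-22:50: 08:00-08:15, 12:30-17:10, 21:45-22:25, 22:30-22:50.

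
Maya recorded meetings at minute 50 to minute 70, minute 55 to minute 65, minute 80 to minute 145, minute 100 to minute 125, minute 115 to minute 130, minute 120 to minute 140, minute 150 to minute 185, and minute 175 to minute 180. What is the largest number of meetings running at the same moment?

Walk the sorted start/end points keeping a running depth.
The depth first hits 4 at minute 120.

4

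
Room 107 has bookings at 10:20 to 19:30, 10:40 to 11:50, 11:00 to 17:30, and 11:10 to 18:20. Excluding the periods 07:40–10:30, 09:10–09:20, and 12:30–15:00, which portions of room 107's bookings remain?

A, merged: 10:20–19:30.
B, merged: 07:40–10:30, 12:30–15:00.
10:20–19:30 minus B → 10:30–12:30, 15:00–19:30.

10:30–12:30, 15:00–19:30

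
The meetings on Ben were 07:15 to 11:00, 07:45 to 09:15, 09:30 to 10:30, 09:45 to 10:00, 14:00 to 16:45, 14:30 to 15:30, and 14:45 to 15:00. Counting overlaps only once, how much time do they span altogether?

6 h 30 min

Merged: 07:15-11:00, 14:00-16:45.
Lengths: 3 h 45 min + 2 h 45 min = 6 h 30 min.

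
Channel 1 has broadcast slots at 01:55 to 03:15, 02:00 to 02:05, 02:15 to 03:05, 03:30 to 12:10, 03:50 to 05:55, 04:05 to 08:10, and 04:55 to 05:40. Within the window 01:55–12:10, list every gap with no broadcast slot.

The merged coverage is 01:55-03:15, 03:30-12:10.
Gaps within 01:55-12:10: 03:15-03:30.

03:15-03:30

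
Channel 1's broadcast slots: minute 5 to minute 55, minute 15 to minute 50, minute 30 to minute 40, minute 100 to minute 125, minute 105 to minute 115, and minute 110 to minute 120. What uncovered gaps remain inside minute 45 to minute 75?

The merged coverage is minute 5 to minute 55, minute 100 to minute 125.
Gaps within minute 45 to minute 75: minute 55 to minute 75.

minute 55 to minute 75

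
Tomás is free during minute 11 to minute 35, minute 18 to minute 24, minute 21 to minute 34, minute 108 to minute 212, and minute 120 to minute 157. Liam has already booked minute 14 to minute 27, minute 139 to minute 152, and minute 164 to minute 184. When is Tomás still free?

First set merges to minute 11 to minute 35, minute 108 to minute 212.
minute 11 to minute 35 minus B → minute 11 to minute 14, minute 27 to minute 35.
minute 108 to minute 212 minus B → minute 108 to minute 139, minute 152 to minute 164, minute 184 to minute 212.

minute 11 to minute 14, minute 27 to minute 35, minute 108 to minute 139, minute 152 to minute 164, minute 184 to minute 212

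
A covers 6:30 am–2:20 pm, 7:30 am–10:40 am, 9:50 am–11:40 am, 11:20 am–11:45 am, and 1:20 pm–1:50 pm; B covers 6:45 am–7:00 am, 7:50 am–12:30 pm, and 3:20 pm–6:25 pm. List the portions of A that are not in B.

A, merged: 6:30 am–2:20 pm.
6:30 am–2:20 pm minus B → 6:30 am–6:45 am, 7:00 am–7:50 am, 12:30 pm–2:20 pm.

6:30 am–6:45 am, 7:00 am–7:50 am, 12:30 pm–2:20 pm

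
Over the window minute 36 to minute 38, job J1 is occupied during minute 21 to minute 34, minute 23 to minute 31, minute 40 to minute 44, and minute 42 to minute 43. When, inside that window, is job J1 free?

minute 36 to minute 38

Covered (merged): minute 21 to minute 34, minute 40 to minute 44.
Gaps within minute 36 to minute 38: minute 36 to minute 38.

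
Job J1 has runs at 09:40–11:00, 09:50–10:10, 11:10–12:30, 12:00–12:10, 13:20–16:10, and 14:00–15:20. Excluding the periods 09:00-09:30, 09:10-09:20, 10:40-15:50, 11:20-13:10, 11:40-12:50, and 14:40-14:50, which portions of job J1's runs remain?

Merge the first list: 09:40-11:00, 11:10-12:30, 13:20-16:10.
Merge the second list: 09:00-09:30, 10:40-15:50.
09:40-11:00 with B removed leaves 09:40-10:40.
11:10-12:30 lies entirely inside B → drops out.
13:20-16:10 with B removed leaves 15:50-16:10.

09:40-10:40, 15:50-16:10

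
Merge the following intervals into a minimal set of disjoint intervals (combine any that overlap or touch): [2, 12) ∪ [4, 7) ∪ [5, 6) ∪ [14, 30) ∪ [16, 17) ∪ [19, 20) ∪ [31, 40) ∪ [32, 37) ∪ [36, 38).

[4, 7) overlaps/touches [2, 12) → extend to [2, 12).
[5, 6) overlaps/touches [2, 12) → extend to [2, 12).
[14, 30) is disjoint → start new block.
[16, 17) overlaps/touches [14, 30) → extend to [14, 30).
[19, 20) overlaps/touches [14, 30) → extend to [14, 30).
[31, 40) is disjoint → start new block.
[32, 37) overlaps/touches [31, 40) → extend to [31, 40).
[36, 38) overlaps/touches [31, 40) → extend to [31, 40).

[2, 12) ∪ [14, 30) ∪ [31, 40)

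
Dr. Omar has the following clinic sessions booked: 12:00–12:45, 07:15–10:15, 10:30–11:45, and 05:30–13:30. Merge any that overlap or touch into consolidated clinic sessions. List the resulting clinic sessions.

Sort by start: 05:30–13:30, 07:15–10:15, 10:30–11:45, 12:00–12:45.
07:15–10:15 overlaps/touches 05:30–13:30 → extend to 05:30–13:30.
10:30–11:45 overlaps/touches 05:30–13:30 → extend to 05:30–13:30.
12:00–12:45 overlaps/touches 05:30–13:30 → extend to 05:30–13:30.

05:30–13:30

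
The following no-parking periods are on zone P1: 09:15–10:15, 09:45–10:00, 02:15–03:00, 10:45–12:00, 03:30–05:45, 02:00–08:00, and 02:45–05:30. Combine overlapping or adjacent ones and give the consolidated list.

02:00–08:00, 09:15–10:15, 10:45–12:00

Sort by start: 02:00–08:00, 02:15–03:00, 02:45–05:30, 03:30–05:45, 09:15–10:15, 09:45–10:00, 10:45–12:00.
02:15–03:00 overlaps/touches 02:00–08:00 → extend to 02:00–08:00.
02:45–05:30 overlaps/touches 02:00–08:00 → extend to 02:00–08:00.
03:30–05:45 overlaps/touches 02:00–08:00 → extend to 02:00–08:00.
09:15–10:15 is disjoint → start new block.
09:45–10:00 overlaps/touches 09:15–10:15 → extend to 09:15–10:15.
10:45–12:00 is disjoint → start new block.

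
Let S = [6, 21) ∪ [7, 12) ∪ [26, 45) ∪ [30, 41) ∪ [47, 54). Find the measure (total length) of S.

Merged: [6, 21), [26, 45), [47, 54).
Lengths: 15 + 19 + 7 = 41.

41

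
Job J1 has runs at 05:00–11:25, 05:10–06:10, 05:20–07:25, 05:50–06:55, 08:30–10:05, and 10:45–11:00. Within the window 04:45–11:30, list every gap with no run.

04:45–05:00, 11:25–11:30

The merged coverage is 05:00–11:25.
Complement within 04:45–11:30: 04:45–05:00, 11:25–11:30.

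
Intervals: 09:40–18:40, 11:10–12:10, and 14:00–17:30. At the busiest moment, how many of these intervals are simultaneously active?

Walk the sorted start/end points keeping a running depth.
The depth first hits 2 at 11:10.

2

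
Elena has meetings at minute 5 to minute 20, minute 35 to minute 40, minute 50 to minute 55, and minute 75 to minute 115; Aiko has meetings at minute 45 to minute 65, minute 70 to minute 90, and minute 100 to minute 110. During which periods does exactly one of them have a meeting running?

A but not B: minute 5 to minute 20, minute 35 to minute 40, minute 90 to minute 100, minute 110 to minute 115.
B but not A: minute 45 to minute 50, minute 55 to minute 65, minute 70 to minute 75.
Combining gives A △ B.

minute 5 to minute 20, minute 35 to minute 40, minute 45 to minute 50, minute 55 to minute 65, minute 70 to minute 75, minute 90 to minute 100, minute 110 to minute 115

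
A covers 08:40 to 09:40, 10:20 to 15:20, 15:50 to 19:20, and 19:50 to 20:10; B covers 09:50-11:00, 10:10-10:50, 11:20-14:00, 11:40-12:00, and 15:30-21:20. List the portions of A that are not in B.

08:40–09:40, 11:00–11:20, 14:00–15:20

Merge the second list: 09:50–11:00, 11:20–14:00, 15:30–21:20.
08:40–09:40: no B overlap → unchanged.
10:20–15:20 minus B → 11:00–11:20, 14:00–15:20.
15:50–19:20: fully covered by B → removed.
19:50–20:10: fully covered by B → removed.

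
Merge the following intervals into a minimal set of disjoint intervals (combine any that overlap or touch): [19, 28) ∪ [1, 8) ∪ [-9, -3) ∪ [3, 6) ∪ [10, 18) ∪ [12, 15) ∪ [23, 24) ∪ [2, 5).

Sort by start: [-9, -3), [1, 8), [2, 5), [3, 6), [10, 18), [12, 15), [19, 28), [23, 24).
[1, 8) is disjoint → start new block.
[2, 5) overlaps/touches [1, 8) → extend to [1, 8).
[3, 6) overlaps/touches [1, 8) → extend to [1, 8).
[10, 18) is disjoint → start new block.
[12, 15) overlaps/touches [10, 18) → extend to [10, 18).
[19, 28) is disjoint → start new block.
[23, 24) overlaps/touches [19, 28) → extend to [19, 28).

[-9, -3) ∪ [1, 8) ∪ [10, 18) ∪ [19, 28)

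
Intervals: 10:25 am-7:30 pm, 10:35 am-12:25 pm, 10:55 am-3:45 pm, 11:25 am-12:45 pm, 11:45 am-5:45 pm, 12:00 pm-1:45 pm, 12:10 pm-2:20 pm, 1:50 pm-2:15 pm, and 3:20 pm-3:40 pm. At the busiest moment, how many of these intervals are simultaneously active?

7

At 12:10 pm, 7 of the intervals are simultaneously active.
No point has more.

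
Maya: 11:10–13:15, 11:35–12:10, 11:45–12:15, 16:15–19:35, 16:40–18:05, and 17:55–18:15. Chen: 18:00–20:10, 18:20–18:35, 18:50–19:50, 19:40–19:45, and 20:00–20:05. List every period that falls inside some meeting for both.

18:00–19:35

A, merged: 11:10–13:15, 16:15–19:35.
B, merged: 18:00–20:10.
11:10–13:15 meets no B interval.
16:15–19:35 ∩ B → 18:00–19:35.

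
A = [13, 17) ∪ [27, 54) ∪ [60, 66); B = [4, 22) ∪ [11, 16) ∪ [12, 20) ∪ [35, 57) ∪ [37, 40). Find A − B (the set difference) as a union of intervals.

Merge the second list: [4, 22), [35, 57).
[13, 17): fully covered by B → removed.
[27, 54) minus B → [27, 35).
[60, 66): no B overlap → unchanged.

[27, 35) ∪ [60, 66)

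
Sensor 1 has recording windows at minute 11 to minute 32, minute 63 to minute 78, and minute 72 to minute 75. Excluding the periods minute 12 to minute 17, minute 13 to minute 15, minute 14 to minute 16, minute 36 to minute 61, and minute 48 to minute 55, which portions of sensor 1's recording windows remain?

Merge the first list: minute 11 to minute 32, minute 63 to minute 78.
Merge the second list: minute 12 to minute 17, minute 36 to minute 61.
minute 11 to minute 32 \ B = minute 11 to minute 12, minute 17 to minute 32.
minute 63 to minute 78: nothing removed.

minute 11 to minute 12, minute 17 to minute 32, minute 63 to minute 78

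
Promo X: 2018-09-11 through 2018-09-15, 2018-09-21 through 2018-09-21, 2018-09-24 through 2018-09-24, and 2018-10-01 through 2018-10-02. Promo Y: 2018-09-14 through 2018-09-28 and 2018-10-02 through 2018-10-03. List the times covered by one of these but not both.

A but not B: 2018-09-11 through 2018-09-13, 2018-10-01 through 2018-10-01.
B but not A: 2018-09-16 through 2018-09-20, 2018-09-22 through 2018-09-23, 2018-09-25 through 2018-09-28, 2018-10-03 through 2018-10-03.
Combining gives A △ B.

2018-09-11 through 2018-09-13, 2018-09-16 through 2018-09-20, 2018-09-22 through 2018-09-23, 2018-09-25 through 2018-09-28, 2018-10-01 through 2018-10-01, 2018-10-03 through 2018-10-03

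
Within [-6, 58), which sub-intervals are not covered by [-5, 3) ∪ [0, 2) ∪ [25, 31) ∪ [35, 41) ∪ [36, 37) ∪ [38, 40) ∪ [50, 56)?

Covered (merged): [-5, 3), [25, 31), [35, 41), [50, 56).
Complement within [-6, 58): [-6, -5), [3, 25), [31, 35), [41, 50), [56, 58).

[-6, -5) ∪ [3, 25) ∪ [31, 35) ∪ [41, 50) ∪ [56, 58)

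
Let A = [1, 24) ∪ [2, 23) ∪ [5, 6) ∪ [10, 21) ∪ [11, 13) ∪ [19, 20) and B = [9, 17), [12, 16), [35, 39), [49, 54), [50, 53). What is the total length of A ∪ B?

A, merged: [1, 24).
B, merged: [9, 17), [35, 39), [49, 54).
A ∪ B = [1, 24), [35, 39), [49, 54).
Total: 23 + 4 + 5 = 32.

32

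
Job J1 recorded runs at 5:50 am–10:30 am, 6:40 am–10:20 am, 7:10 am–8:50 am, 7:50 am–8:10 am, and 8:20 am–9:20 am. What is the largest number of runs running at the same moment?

4

At 7:50 am, 4 of the intervals are simultaneously active.
No point has more.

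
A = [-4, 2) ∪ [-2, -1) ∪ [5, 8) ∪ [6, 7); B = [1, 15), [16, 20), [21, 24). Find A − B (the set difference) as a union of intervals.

[-4, 1)

Merge the first list: [-4, 2), [5, 8).
[-4, 2) \ B = [-4, 1).
[5, 8): entirely removed.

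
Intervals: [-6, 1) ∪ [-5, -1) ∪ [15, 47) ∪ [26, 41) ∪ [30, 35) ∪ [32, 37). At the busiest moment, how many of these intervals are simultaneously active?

At 32, 4 of the intervals are simultaneously active.
No point has more.

4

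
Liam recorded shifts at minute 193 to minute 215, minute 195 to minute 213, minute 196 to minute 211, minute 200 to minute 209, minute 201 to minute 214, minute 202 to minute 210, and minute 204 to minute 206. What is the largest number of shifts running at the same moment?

Walk the sorted start/end points keeping a running depth.
The depth first hits 7 at minute 204.

7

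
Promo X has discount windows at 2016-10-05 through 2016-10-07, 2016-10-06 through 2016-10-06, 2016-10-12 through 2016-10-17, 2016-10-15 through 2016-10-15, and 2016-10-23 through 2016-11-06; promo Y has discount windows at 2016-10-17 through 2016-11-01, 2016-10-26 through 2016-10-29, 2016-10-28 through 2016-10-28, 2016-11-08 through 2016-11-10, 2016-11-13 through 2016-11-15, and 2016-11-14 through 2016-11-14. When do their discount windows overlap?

2016-10-17 through 2016-10-17, 2016-10-23 through 2016-11-01

Merge the first list: 2016-10-05 through 2016-10-07, 2016-10-12 through 2016-10-17, 2016-10-23 through 2016-11-06.
Merge the second list: 2016-10-17 through 2016-11-01, 2016-11-08 through 2016-11-10, 2016-11-13 through 2016-11-15.
2016-10-05 through 2016-10-07 meets no B interval.
2016-10-12 through 2016-10-17 ∩ B → 2016-10-17 through 2016-10-17.
2016-10-23 through 2016-11-06 ∩ B → 2016-10-23 through 2016-11-01.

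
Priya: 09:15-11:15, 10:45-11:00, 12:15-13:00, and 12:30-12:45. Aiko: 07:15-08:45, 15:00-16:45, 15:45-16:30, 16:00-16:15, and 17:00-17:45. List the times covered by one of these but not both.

07:15-08:45, 09:15-11:15, 12:15-13:00, 15:00-16:45, 17:00-17:45

Merge the first list: 09:15-11:15, 12:15-13:00.
Merge the second list: 07:15-08:45, 15:00-16:45, 17:00-17:45.
A but not B: 09:15-11:15, 12:15-13:00.
B but not A: 07:15-08:45, 15:00-16:45, 17:00-17:45.
Combining gives A △ B.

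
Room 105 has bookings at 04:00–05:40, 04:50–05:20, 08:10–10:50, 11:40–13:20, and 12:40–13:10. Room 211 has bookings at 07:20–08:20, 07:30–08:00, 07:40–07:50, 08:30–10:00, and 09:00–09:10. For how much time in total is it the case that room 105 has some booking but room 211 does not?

A, merged: 04:00–05:40, 08:10–10:50, 11:40–13:20.
B, merged: 07:20–08:20, 08:30–10:00.
A \ B = 04:00–05:40, 08:20–08:30, 10:00–10:50, 11:40–13:20.
Total: 1 h 40 min + 10 min + 50 min + 1 h 40 min = 4 h 20 min.

4 h 20 min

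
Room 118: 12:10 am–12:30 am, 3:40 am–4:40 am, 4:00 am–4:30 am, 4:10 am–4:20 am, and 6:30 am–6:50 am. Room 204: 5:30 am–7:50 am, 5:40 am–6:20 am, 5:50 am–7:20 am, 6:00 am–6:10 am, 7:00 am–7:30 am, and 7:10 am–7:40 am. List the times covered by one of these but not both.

12:10 am–12:30 am, 3:40 am–4:40 am, 5:30 am–6:30 am, 6:50 am–7:50 am

Merge the first list: 12:10 am–12:30 am, 3:40 am–4:40 am, 6:30 am–6:50 am.
Merge the second list: 5:30 am–7:50 am.
A but not B: 12:10 am–12:30 am, 3:40 am–4:40 am.
B but not A: 5:30 am–6:30 am, 6:50 am–7:50 am.
Combining gives A △ B.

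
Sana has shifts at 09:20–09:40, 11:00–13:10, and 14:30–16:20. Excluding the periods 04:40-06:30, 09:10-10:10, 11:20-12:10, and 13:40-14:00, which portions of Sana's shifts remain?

11:00-11:20, 12:10-13:10, 14:30-16:20

09:20-09:40: fully covered by B → removed.
11:00-13:10 minus B → 11:00-11:20, 12:10-13:10.
14:30-16:20: no B overlap → unchanged.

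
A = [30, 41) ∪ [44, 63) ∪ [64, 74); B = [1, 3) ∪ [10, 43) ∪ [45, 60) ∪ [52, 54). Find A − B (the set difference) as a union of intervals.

[44, 45) ∪ [60, 63) ∪ [64, 74)

Second set merges to [1, 3), [10, 43), [45, 60).
[30, 41): fully covered by B → removed.
[44, 63) minus B → [44, 45), [60, 63).
[64, 74): no B overlap → unchanged.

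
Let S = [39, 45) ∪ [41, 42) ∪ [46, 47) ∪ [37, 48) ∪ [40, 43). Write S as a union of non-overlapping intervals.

Sort by start: [37, 48), [39, 45), [40, 43), [41, 42), [46, 47).
[39, 45) overlaps/touches [37, 48) → extend to [37, 48).
[40, 43) overlaps/touches [37, 48) → extend to [37, 48).
[41, 42) overlaps/touches [37, 48) → extend to [37, 48).
[46, 47) overlaps/touches [37, 48) → extend to [37, 48).

[37, 48)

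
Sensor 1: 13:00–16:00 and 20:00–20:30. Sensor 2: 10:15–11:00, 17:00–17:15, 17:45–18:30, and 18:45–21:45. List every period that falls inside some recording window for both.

20:00–20:30

13:00–16:00 meets no B interval.
20:00–20:30 ∩ B → 20:00–20:30.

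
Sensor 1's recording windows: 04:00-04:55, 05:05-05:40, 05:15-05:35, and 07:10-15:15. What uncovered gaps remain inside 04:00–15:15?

04:55–05:05, 05:40–07:10

After merging, the occupied span is 04:00–04:55, 05:05–05:40, 07:10–15:15.
Gaps within 04:00–15:15: 04:55–05:05, 05:40–07:10.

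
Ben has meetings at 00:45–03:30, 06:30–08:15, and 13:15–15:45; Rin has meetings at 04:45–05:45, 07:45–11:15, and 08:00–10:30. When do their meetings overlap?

Second set merges to 04:45–05:45, 07:45–11:15.
00:45–03:30: no overlap with the second set.
06:30–08:15 meets the second set on 07:45–08:15.
13:15–15:45: no overlap with the second set.

07:45–08:15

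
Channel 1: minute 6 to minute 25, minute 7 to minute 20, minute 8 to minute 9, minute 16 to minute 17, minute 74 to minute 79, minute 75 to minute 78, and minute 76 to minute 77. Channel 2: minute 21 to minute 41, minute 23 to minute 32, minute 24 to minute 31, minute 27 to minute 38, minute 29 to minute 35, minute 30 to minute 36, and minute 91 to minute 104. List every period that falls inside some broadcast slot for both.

minute 21 to minute 25

First set merges to minute 6 to minute 25, minute 74 to minute 79.
Second set merges to minute 21 to minute 41, minute 91 to minute 104.
minute 6 to minute 25 ∩ B → minute 21 to minute 25.
minute 74 to minute 79 meets no B interval.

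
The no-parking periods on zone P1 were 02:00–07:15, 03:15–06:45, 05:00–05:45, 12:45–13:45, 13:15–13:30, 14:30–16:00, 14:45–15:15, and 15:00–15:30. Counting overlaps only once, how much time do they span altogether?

Merged: 02:00–07:15, 12:45–13:45, 14:30–16:00.
Lengths: 5 h 15 min + 1 h + 1 h 30 min = 7 h 45 min.

7 h 45 min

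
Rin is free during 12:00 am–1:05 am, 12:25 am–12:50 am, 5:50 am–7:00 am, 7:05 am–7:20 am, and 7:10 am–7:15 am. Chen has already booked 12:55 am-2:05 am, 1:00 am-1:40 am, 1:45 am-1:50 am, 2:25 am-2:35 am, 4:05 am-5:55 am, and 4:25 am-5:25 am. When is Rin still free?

12:00 am-12:55 am, 5:55 am-7:00 am, 7:05 am-7:20 am

Merge the first list: 12:00 am-1:05 am, 5:50 am-7:00 am, 7:05 am-7:20 am.
Merge the second list: 12:55 am-2:05 am, 2:25 am-2:35 am, 4:05 am-5:55 am.
12:00 am-1:05 am minus B → 12:00 am-12:55 am.
5:50 am-7:00 am minus B → 5:55 am-7:00 am.
7:05 am-7:20 am: no B overlap → unchanged.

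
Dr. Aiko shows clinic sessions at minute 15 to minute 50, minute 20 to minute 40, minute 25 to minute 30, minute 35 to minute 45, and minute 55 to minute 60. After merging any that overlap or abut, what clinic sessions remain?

minute 20 to minute 40 overlaps/touches minute 15 to minute 50 → extend to minute 15 to minute 50.
minute 25 to minute 30 overlaps/touches minute 15 to minute 50 → extend to minute 15 to minute 50.
minute 35 to minute 45 overlaps/touches minute 15 to minute 50 → extend to minute 15 to minute 50.
minute 55 to minute 60 is disjoint → start new block.

minute 15 to minute 50, minute 55 to minute 60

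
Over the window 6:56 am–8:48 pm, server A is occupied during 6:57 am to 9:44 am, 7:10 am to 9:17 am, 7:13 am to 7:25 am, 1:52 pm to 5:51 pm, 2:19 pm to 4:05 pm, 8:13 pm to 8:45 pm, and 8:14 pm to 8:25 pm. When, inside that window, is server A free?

After merging, the occupied span is 6:57 am–9:44 am, 1:52 pm–5:51 pm, 8:13 pm–8:45 pm.
Uncovered inside 6:56 am–8:48 pm: 6:56 am–6:57 am, 9:44 am–1:52 pm, 5:51 pm–8:13 pm, 8:45 pm–8:48 pm.

6:56 am–6:57 am, 9:44 am–1:52 pm, 5:51 pm–8:13 pm, 8:45 pm–8:48 pm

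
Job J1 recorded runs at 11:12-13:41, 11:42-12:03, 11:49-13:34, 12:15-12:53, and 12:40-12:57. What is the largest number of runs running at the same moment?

4

At 12:40, 4 of the intervals are simultaneously active.
No point has more.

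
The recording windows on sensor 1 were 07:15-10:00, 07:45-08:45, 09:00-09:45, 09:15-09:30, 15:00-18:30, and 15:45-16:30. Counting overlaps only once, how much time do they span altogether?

Merged: 07:15–10:00, 15:00–18:30.
Lengths: 2 h 45 min + 3 h 30 min = 6 h 15 min.

6 h 15 min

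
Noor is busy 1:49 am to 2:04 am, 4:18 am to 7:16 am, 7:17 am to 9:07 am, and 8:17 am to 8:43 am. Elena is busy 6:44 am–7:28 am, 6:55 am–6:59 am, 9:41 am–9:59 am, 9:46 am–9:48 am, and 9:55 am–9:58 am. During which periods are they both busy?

A, merged: 1:49 am–2:04 am, 4:18 am–7:16 am, 7:17 am–9:07 am.
B, merged: 6:44 am–7:28 am, 9:41 am–9:59 am.
1:49 am–2:04 am falls entirely outside B.
4:18 am–7:16 am overlaps B on 6:44 am–7:16 am.
7:17 am–9:07 am overlaps B on 7:17 am–7:28 am.

6:44 am–7:16 am, 7:17 am–7:28 am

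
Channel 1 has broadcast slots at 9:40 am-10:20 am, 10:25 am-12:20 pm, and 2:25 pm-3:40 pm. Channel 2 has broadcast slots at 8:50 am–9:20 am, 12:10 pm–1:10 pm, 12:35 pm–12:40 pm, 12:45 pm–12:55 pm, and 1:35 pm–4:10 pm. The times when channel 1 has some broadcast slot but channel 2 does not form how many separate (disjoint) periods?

2

Second set merges to 8:50 am–9:20 am, 12:10 pm–1:10 pm, 1:35 pm–4:10 pm.
A \ B = 9:40 am–10:20 am, 10:25 am–12:10 pm.
That is 2 disjoint pieces.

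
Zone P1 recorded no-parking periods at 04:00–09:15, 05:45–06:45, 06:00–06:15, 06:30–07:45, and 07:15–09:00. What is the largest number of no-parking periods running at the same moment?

3

Sweep endpoints in order; track running count of active intervals.
Peak of 3 reached at 06:00.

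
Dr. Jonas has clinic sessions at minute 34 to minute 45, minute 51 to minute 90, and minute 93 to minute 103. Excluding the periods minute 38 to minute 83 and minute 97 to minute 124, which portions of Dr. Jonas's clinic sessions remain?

minute 34 to minute 38, minute 83 to minute 90, minute 93 to minute 97

minute 34 to minute 45 \ B = minute 34 to minute 38.
minute 51 to minute 90 \ B = minute 83 to minute 90.
minute 93 to minute 103 \ B = minute 93 to minute 97.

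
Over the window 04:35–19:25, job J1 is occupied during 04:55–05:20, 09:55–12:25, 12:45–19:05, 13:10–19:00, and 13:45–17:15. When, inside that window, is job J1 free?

The merged coverage is 04:55–05:20, 09:55–12:25, 12:45–19:05.
Gaps within 04:35–19:25: 04:35–04:55, 05:20–09:55, 12:25–12:45, 19:05–19:25.

04:35–04:55, 05:20–09:55, 12:25–12:45, 19:05–19:25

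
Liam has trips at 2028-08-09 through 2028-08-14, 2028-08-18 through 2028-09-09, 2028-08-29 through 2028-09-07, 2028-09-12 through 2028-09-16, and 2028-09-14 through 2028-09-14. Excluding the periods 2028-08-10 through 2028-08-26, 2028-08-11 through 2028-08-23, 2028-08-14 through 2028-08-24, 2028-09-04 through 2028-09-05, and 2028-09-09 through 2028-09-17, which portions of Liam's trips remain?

2028-08-09 through 2028-08-09, 2028-08-27 through 2028-09-03, 2028-09-06 through 2028-09-08

First set merges to 2028-08-09 through 2028-08-14, 2028-08-18 through 2028-09-09, 2028-09-12 through 2028-09-16.
Second set merges to 2028-08-10 through 2028-08-26, 2028-09-04 through 2028-09-05, 2028-09-09 through 2028-09-17.
2028-08-09 through 2028-08-14 minus B → 2028-08-09 through 2028-08-09.
2028-08-18 through 2028-09-09 minus B → 2028-08-27 through 2028-09-03, 2028-09-06 through 2028-09-08.
2028-09-12 through 2028-09-16: fully covered by B → removed.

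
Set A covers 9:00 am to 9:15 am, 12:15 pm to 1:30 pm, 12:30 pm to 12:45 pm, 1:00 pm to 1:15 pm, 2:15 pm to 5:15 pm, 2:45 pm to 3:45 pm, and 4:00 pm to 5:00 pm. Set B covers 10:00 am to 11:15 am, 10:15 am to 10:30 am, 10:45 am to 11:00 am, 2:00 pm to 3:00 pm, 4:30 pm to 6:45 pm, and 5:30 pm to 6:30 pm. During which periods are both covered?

First set merges to 9:00 am–9:15 am, 12:15 pm–1:30 pm, 2:15 pm–5:15 pm.
Second set merges to 10:00 am–11:15 am, 2:00 pm–3:00 pm, 4:30 pm–6:45 pm.
9:00 am–9:15 am meets no B interval.
12:15 pm–1:30 pm meets no B interval.
2:15 pm–5:15 pm ∩ B → 2:15 pm–3:00 pm, 4:30 pm–5:15 pm.

2:15 pm–3:00 pm, 4:30 pm–5:15 pm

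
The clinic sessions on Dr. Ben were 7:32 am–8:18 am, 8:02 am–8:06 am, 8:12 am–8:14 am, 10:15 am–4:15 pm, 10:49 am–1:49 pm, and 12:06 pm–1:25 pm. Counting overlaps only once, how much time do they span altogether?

6 h 46 min

Merged: 7:32 am–8:18 am, 10:15 am–4:15 pm.
Lengths: 46 min + 6 h = 6 h 46 min.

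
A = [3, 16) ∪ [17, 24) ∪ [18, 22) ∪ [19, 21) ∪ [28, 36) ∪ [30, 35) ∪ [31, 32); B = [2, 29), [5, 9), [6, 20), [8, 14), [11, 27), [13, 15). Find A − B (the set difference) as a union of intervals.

[29, 36)

Merge the first list: [3, 16), [17, 24), [28, 36).
Merge the second list: [2, 29).
[3, 16) lies entirely inside B → drops out.
[17, 24) lies entirely inside B → drops out.
[28, 36) with B removed leaves [29, 36).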